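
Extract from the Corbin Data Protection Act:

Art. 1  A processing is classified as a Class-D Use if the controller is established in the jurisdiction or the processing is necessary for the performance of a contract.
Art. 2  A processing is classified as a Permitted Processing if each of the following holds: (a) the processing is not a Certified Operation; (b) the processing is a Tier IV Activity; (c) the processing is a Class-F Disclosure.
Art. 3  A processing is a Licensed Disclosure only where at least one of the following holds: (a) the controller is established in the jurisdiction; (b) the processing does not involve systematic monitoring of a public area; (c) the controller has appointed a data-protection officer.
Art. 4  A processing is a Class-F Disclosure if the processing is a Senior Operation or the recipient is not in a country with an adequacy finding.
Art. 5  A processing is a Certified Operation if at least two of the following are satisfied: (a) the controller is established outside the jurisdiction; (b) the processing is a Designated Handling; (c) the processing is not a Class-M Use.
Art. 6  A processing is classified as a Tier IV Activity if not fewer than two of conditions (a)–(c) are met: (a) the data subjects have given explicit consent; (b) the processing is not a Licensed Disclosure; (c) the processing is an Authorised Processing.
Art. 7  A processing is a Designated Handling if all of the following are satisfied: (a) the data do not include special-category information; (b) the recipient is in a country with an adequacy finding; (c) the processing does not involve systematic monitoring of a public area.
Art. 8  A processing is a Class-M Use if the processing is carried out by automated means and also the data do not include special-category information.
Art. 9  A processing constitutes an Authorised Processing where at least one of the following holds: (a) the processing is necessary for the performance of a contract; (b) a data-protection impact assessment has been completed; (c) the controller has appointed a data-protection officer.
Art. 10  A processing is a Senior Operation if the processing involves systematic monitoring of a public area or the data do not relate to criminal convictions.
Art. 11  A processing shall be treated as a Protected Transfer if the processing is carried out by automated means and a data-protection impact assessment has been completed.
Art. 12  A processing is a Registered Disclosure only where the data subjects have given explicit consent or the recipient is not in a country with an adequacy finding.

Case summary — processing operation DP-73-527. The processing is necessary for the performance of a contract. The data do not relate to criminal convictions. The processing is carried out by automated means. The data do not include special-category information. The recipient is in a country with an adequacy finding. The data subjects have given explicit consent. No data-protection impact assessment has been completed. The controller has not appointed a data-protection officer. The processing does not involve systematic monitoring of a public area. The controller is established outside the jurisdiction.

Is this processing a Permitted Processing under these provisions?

No

Under article 7: the data do not include special-category information? yes; and the recipient is in a country with an adequacy finding? yes; and the processing does not involve systematic monitoring of a public area? yes. So the processing is a Designated Handling.
Under article 8: the processing is carried out by automated means? yes; and the data do not include special-category information? yes. So the processing is a Class-M Use.
Under article 5: the controller is established outside the jurisdiction? yes; Designated Handling (article 7)? yes; not a Class-M Use (article 8)? no — 2 of 3 hold (need ≥2) → satisfied.
Under article 3: the controller is established in the jurisdiction? no; or the processing does not involve systematic monitoring of a public area? yes; or the controller has appointed a data-protection officer? no. So the processing is a Licensed Disclosure.
Under article 9: the processing is necessary for the performance of a contract? yes; or a data-protection impact assessment has been completed? no; or the controller has appointed a data-protection officer? no. So the processing is an Authorised Processing.
Under article 6: the data subjects have given explicit consent? yes; not a Licensed Disclosure (article 3)? no; Authorised Processing (article 9)? yes — 2 of 3 hold (need ≥2) → satisfied.
Under article 10: the processing involves systematic monitoring of a public area? no; or the data do not relate to criminal convictions? yes. So the processing is a Senior Operation.
Under article 4: Senior Operation (article 10)? yes; or the recipient is not in a country with an adequacy finding? no. So the processing is a Class-F Disclosure.
Under article 2: not a Certified Operation (article 5)? no; and Tier IV Activity (article 6)? yes; and Class-F Disclosure (article 4)? yes. So the processing is not a Permitted Processing.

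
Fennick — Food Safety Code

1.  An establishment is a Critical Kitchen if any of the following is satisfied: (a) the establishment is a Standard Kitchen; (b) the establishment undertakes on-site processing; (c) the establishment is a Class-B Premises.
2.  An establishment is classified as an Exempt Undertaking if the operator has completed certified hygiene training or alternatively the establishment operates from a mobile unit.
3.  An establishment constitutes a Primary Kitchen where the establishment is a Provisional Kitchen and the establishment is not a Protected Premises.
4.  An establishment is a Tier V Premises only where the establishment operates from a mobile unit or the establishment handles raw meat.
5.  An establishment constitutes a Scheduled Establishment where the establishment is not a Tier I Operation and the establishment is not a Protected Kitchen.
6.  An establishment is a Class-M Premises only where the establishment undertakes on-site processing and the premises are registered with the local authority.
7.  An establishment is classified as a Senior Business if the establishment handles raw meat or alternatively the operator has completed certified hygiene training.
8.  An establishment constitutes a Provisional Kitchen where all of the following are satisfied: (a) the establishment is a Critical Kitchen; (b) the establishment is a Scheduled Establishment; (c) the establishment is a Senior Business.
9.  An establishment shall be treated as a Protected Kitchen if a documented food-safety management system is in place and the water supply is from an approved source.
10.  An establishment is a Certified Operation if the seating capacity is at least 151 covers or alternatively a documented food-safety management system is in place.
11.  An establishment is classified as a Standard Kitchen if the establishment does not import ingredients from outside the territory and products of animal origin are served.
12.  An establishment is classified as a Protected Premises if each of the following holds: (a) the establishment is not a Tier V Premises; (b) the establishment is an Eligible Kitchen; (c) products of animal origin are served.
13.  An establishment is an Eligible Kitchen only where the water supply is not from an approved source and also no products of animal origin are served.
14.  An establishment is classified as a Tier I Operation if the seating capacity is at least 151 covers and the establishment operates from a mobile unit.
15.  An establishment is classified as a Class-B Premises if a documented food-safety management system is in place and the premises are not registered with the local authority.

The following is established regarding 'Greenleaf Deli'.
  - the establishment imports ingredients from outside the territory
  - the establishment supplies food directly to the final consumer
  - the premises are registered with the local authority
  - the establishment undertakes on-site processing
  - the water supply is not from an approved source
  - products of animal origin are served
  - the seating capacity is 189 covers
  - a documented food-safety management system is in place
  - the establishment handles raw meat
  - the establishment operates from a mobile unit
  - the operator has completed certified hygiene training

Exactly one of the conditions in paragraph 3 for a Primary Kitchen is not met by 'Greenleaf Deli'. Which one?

paragraph 11 — Standard Kitchen: [the establishment does not import ingredients from outside the territory? no] AND [products of animal origin are served? yes] → not satisfied.
paragraph 15 — Class-B Premises: [a documented food-safety management system is in place? yes] AND [the premises are not registered with the local authority? no] → not satisfied.
paragraph 1 — Critical Kitchen: [Standard Kitchen (paragraph 11)? no] OR [the establishment undertakes on-site processing? yes] OR [Class-B Premises (paragraph 15)? no] → satisfied.
paragraph 14 — Tier I Operation: [seating capacity: 189 covers ≥ 151 covers? yes] AND [the establishment operates from a mobile unit? yes] → satisfied.
paragraph 9 — Protected Kitchen: [a documented food-safety management system is in place? yes] AND [the water supply is from an approved source? no] → not satisfied.
paragraph 5 — Scheduled Establishment: [not a Tier I Operation (paragraph 14)? no] AND [not a Protected Kitchen (paragraph 9)? yes] → not satisfied.
paragraph 7 — Senior Business: [the establishment handles raw meat? yes] OR [the operator has completed certified hygiene training? yes] → satisfied.
paragraph 8 — Provisional Kitchen: [Critical Kitchen (paragraph 1)? yes] AND [Scheduled Establishment (paragraph 5)? no] AND [Senior Business (paragraph 7)? yes] → not satisfied.
paragraph 4 — Tier V Premises: [the establishment operates from a mobile unit? yes] OR [the establishment handles raw meat? yes] → satisfied.
paragraph 13 — Eligible Kitchen: [the water supply is not from an approved source? yes] AND [no products of animal origin are served? no] → not satisfied.
paragraph 12 — Protected Premises: [not a Tier V Premises (paragraph 4)? no] AND [Eligible Kitchen (paragraph 13)? no] AND [products of animal origin are served? yes] → not satisfied.
paragraph 3 — Primary Kitchen: [Provisional Kitchen (paragraph 8)? no] AND [not a Protected Premises (paragraph 12)? yes] → not satisfied.

Provisional Kitchen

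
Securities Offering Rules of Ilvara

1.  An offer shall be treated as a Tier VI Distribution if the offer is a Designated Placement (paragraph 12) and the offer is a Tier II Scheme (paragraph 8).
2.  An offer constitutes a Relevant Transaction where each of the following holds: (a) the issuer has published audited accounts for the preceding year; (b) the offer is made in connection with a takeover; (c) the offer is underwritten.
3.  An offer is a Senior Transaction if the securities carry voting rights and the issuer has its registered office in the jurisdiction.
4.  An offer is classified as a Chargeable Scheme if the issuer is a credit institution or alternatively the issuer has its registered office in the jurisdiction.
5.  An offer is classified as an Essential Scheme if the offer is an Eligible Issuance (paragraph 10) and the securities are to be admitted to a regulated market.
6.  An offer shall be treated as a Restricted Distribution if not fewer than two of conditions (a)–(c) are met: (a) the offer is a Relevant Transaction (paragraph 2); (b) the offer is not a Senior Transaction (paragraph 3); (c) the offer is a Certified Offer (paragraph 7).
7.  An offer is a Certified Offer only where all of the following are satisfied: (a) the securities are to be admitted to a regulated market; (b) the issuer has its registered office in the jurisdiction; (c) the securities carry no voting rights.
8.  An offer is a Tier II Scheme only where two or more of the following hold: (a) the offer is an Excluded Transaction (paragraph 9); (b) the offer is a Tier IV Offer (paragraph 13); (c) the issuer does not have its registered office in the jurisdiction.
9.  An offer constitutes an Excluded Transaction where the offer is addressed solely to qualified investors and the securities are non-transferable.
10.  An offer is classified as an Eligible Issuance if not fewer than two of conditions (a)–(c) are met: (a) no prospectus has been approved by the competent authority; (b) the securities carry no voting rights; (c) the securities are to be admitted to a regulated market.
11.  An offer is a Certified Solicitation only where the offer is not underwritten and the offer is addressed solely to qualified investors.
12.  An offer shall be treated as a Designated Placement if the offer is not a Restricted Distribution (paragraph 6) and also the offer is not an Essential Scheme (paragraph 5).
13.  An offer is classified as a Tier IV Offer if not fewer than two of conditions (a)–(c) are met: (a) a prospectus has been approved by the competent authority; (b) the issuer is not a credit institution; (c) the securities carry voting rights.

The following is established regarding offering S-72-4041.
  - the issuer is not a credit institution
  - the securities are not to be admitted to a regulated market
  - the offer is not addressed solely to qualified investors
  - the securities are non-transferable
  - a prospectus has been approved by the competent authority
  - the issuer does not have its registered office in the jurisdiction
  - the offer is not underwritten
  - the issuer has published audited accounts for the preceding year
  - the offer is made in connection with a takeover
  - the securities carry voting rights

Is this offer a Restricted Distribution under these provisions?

paragraph 2 — Relevant Transaction: [the issuer has published audited accounts for the preceding year? yes] AND [the offer is made in connection with a takeover? yes] AND [the offer is underwritten? no] → not satisfied.
paragraph 3 — Senior Transaction: [the securities carry voting rights? yes] AND [the issuer has its registered office in the jurisdiction? no] → not satisfied.
paragraph 7 — Certified Offer: [the securities are to be admitted to a regulated market? no] AND [the issuer has its registered office in the jurisdiction? no] AND [the securities carry no voting rights? no] → not satisfied.
paragraph 6 — Restricted Distribution: Relevant Transaction (paragraph 2)? no; not a Senior Transaction (paragraph 3)? yes; Certified Offer (paragraph 7)? no — 1 of 3 hold (need ≥2) → not satisfied.

No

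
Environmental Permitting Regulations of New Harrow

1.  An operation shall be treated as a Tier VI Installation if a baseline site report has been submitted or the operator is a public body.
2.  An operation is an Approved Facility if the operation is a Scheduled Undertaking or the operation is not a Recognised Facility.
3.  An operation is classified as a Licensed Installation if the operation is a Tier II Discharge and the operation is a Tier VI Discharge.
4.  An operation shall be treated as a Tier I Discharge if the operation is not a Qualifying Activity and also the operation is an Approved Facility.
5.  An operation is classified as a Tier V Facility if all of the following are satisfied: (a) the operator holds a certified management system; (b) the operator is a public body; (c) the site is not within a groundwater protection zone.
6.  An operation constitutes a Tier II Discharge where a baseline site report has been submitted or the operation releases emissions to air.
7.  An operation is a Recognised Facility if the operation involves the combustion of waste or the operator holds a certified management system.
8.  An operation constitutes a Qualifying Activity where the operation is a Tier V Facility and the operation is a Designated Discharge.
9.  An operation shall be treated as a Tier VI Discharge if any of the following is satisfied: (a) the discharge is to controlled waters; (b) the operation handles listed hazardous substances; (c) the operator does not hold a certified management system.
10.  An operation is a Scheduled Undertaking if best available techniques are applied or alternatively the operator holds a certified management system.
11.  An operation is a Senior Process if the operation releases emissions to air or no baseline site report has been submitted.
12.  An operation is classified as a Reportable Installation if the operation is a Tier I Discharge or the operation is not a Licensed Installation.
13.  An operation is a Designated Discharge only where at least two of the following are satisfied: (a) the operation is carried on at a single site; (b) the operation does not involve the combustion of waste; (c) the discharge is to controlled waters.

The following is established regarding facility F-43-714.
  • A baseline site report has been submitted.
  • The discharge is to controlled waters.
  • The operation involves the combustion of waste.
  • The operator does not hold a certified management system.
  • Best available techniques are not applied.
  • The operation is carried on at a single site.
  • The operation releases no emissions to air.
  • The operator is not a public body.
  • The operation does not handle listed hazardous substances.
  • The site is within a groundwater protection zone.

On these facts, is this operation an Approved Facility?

No

paragraph 10 — Scheduled Undertaking: [best available techniques are applied? no] OR [the operator holds a certified management system? no] → not satisfied.
paragraph 7 — Recognised Facility: [the operation involves the combustion of waste? yes] OR [the operator holds a certified management system? no] → satisfied.
paragraph 2 — Approved Facility: [Scheduled Undertaking (paragraph 10)? no] OR [not a Recognised Facility (paragraph 7)? no] → not satisfied.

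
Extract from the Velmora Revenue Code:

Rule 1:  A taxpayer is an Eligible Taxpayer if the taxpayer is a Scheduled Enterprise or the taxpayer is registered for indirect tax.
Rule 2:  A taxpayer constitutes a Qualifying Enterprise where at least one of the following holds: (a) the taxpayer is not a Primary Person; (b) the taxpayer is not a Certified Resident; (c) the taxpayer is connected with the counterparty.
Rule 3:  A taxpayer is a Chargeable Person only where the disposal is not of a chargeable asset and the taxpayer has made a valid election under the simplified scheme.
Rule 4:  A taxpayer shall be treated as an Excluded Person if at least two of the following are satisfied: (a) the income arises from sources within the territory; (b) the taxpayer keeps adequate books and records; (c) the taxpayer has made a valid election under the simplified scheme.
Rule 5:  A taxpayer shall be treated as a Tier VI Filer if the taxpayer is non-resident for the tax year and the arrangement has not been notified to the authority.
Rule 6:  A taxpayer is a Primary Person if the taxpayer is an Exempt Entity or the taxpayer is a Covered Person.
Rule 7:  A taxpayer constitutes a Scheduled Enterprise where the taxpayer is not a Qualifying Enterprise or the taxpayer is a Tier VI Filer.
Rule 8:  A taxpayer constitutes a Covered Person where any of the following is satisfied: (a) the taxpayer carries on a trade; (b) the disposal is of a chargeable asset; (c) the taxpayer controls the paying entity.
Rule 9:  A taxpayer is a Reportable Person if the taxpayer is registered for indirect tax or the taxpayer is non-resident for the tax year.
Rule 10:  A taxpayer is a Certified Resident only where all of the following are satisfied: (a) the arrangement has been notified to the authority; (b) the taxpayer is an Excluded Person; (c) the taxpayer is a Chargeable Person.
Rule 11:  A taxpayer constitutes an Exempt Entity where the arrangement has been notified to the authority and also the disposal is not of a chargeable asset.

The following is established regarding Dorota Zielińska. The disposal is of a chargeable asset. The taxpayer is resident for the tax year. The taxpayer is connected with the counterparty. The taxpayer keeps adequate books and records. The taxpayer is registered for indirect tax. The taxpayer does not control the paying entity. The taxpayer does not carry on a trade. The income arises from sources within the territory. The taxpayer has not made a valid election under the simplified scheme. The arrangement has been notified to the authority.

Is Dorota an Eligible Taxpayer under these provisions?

Yes

Under rule 11: the arrangement has been notified to the authority? yes; and the disposal is not of a chargeable asset? no. So the taxpayer is not an Exempt Entity.
Under rule 8: the taxpayer carries on a trade? no; or the disposal is of a chargeable asset? yes; or the taxpayer controls the paying entity? no. So the taxpayer is a Covered Person.
Under rule 6: Exempt Entity (rule 11)? no; or Covered Person (rule 8)? yes. So the taxpayer is a Primary Person.
Under rule 4: the income arises from sources within the territory? yes; the taxpayer keeps adequate books and records? yes; the taxpayer has made a valid election under the simplified scheme? no — 2 of 3 hold (need ≥2) → satisfied.
Under rule 3: the disposal is not of a chargeable asset? no; and the taxpayer has made a valid election under the simplified scheme? no. So the taxpayer is not a Chargeable Person.
Under rule 10: the arrangement has been notified to the authority? yes; and Excluded Person (rule 4)? yes; and Chargeable Person (rule 3)? no. So the taxpayer is not a Certified Resident.
Under rule 2: not a Primary Person (rule 6)? no; or not a Certified Resident (rule 10)? yes; or the taxpayer is connected with the counterparty? yes. So the taxpayer is a Qualifying Enterprise.
Under rule 5: the taxpayer is non-resident for the tax year? no; and the arrangement has not been notified to the authority? no. So the taxpayer is not a Tier VI Filer.
Under rule 7: not a Qualifying Enterprise (rule 2)? no; or Tier VI Filer (rule 5)? no. So the taxpayer is not a Scheduled Enterprise.
Under rule 1: Scheduled Enterprise (rule 7)? no; or the taxpayer is registered for indirect tax? yes. So the taxpayer is an Eligible Taxpayer.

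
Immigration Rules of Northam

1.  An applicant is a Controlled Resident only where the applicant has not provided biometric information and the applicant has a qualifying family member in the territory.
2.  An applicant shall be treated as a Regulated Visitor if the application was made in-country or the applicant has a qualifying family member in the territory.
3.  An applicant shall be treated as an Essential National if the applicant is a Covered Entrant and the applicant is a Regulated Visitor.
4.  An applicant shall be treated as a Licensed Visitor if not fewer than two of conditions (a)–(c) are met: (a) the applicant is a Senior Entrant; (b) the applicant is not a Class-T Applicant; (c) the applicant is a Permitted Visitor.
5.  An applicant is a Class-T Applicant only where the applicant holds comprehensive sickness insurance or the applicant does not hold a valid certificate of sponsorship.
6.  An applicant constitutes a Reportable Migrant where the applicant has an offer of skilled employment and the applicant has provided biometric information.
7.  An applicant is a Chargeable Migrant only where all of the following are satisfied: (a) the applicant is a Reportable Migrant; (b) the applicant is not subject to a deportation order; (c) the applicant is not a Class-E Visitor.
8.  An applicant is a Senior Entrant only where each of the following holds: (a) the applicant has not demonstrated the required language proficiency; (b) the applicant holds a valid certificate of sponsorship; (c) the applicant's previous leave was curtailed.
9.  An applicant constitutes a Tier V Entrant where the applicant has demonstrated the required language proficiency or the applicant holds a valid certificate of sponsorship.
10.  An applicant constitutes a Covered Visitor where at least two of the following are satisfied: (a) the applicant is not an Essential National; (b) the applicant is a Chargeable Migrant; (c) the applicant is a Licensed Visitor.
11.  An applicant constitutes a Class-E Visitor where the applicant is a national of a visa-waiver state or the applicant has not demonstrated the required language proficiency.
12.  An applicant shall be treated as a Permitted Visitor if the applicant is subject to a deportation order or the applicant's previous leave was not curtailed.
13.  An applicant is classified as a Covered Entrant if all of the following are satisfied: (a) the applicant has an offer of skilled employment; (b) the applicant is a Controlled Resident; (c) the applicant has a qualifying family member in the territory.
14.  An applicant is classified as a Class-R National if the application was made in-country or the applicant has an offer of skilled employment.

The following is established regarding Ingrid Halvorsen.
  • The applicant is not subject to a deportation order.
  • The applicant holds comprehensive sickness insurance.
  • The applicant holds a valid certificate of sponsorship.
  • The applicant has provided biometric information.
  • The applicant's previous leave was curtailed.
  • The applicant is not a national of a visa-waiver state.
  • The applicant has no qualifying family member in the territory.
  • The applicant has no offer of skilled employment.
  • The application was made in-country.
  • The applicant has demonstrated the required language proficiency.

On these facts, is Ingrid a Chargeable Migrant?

paragraph 6 — Reportable Migrant: [the applicant has an offer of skilled employment? no] AND [the applicant has provided biometric information? yes] → not satisfied.
paragraph 11 — Class-E Visitor: [the applicant is a national of a visa-waiver state? no] OR [the applicant has not demonstrated the required language proficiency? no] → not satisfied.
paragraph 7 — Chargeable Migrant: [Reportable Migrant (paragraph 6)? no] AND [the applicant is not subject to a deportation order? yes] AND [not a Class-E Visitor (paragraph 11)? yes] → not satisfied.

No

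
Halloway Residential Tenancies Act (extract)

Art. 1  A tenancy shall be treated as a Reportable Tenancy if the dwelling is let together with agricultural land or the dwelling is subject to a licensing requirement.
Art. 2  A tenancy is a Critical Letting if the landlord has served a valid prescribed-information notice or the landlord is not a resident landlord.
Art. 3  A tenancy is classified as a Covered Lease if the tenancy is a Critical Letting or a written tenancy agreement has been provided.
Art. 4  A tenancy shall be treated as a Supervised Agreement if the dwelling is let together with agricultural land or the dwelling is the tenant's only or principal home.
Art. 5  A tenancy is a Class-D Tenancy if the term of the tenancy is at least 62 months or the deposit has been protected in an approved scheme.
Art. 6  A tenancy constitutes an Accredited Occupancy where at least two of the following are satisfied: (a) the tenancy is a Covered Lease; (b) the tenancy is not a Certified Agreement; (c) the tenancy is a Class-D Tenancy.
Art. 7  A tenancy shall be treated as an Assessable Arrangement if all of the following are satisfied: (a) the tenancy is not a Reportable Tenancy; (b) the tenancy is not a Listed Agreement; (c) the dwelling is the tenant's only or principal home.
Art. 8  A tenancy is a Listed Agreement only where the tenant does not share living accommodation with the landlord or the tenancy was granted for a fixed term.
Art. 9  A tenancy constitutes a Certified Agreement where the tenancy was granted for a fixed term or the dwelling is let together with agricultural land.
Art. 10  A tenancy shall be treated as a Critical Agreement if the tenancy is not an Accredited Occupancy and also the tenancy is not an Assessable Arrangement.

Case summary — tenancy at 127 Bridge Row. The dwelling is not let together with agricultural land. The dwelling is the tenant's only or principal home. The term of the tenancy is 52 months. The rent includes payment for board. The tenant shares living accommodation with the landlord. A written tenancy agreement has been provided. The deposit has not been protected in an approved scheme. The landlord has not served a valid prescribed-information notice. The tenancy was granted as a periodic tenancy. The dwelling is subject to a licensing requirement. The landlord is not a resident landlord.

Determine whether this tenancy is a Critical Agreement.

No

article 2 — Critical Letting: [the landlord has served a valid prescribed-information notice? no] OR [the landlord is not a resident landlord? yes] → satisfied.
article 3 — Covered Lease: [Critical Letting (article 2)? yes] OR [a written tenancy agreement has been provided? yes] → satisfied.
article 9 — Certified Agreement: [the tenancy was granted for a fixed term? no] OR [the dwelling is let together with agricultural land? no] → not satisfied.
article 5 — Class-D Tenancy: [term of the tenancy: 52 months ≥ 62 months? no] OR [the deposit has been protected in an approved scheme? no] → not satisfied.
article 6 — Accredited Occupancy: Covered Lease (article 3)? yes; not a Certified Agreement (article 9)? yes; Class-D Tenancy (article 5)? no — 2 of 3 hold (need ≥2) → satisfied.
article 1 — Reportable Tenancy: [the dwelling is let together with agricultural land? no] OR [the dwelling is subject to a licensing requirement? yes] → satisfied.
article 8 — Listed Agreement: [the tenant does not share living accommodation with the landlord? no] OR [the tenancy was granted for a fixed term? no] → not satisfied.
article 7 — Assessable Arrangement: [not a Reportable Tenancy (article 1)? no] AND [not a Listed Agreement (article 8)? yes] AND [the dwelling is the tenant's only or principal home? yes] → not satisfied.
article 10 — Critical Agreement: [not an Accredited Occupancy (article 6)? no] AND [not an Assessable Arrangement (article 7)? yes] → not satisfied.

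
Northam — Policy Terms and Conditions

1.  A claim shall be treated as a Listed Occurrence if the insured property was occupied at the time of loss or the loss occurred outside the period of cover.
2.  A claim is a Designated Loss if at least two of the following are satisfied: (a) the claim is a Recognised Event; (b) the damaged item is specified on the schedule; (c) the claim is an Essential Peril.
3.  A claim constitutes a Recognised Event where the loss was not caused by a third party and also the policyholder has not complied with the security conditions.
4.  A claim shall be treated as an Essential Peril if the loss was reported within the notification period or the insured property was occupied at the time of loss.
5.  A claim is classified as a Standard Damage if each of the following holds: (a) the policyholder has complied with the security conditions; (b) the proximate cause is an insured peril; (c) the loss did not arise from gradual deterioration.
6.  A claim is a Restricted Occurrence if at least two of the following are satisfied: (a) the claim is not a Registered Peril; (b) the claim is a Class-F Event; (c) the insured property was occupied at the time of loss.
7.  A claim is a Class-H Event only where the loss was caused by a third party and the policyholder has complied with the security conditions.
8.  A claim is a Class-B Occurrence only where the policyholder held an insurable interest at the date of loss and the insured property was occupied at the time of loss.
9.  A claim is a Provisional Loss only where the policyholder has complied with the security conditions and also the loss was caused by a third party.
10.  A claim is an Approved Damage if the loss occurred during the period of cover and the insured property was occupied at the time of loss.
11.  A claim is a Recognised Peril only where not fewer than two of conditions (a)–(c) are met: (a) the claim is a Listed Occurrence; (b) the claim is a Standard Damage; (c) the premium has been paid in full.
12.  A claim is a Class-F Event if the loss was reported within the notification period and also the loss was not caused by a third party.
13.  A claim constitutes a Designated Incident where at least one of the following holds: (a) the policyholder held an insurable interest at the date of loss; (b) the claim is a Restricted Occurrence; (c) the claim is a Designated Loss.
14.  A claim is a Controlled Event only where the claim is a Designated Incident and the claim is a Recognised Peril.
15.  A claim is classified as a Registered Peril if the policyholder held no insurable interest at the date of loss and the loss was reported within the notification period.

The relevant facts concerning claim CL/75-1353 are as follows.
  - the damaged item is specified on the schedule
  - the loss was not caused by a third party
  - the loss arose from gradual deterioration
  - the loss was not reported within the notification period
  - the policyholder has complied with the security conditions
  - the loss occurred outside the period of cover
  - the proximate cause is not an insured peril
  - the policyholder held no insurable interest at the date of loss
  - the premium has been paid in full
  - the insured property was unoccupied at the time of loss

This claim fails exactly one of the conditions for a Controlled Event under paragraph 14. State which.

paragraph 15 — Registered Peril: [the policyholder held no insurable interest at the date of loss? yes] AND [the loss was reported within the notification period? no] → not satisfied.
paragraph 12 — Class-F Event: [the loss was reported within the notification period? no] AND [the loss was not caused by a third party? yes] → not satisfied.
paragraph 6 — Restricted Occurrence: not a Registered Peril (paragraph 15)? yes; Class-F Event (paragraph 12)? no; the insured property was occupied at the time of loss? no — 1 of 3 hold (need ≥2) → not satisfied.
paragraph 3 — Recognised Event: [the loss was not caused by a third party? yes] AND [the policyholder has not complied with the security conditions? no] → not satisfied.
paragraph 4 — Essential Peril: [the loss was reported within the notification period? no] OR [the insured property was occupied at the time of loss? no] → not satisfied.
paragraph 2 — Designated Loss: Recognised Event (paragraph 3)? no; the damaged item is specified on the schedule? yes; Essential Peril (paragraph 4)? no — 1 of 3 hold (need ≥2) → not satisfied.
paragraph 13 — Designated Incident: [the policyholder held an insurable interest at the date of loss? no] OR [Restricted Occurrence (paragraph 6)? no] OR [Designated Loss (paragraph 2)? no] → not satisfied.
paragraph 1 — Listed Occurrence: [the insured property was occupied at the time of loss? no] OR [the loss occurred outside the period of cover? yes] → satisfied.
paragraph 5 — Standard Damage: [the policyholder has complied with the security conditions? yes] AND [the proximate cause is an insured peril? no] AND [the loss did not arise from gradual deterioration? no] → not satisfied.
paragraph 11 — Recognised Peril: Listed Occurrence (paragraph 1)? yes; Standard Damage (paragraph 5)? no; the premium has been paid in full? yes — 2 of 3 hold (need ≥2) → satisfied.
paragraph 14 — Controlled Event: [Designated Incident (paragraph 13)? no] AND [Recognised Peril (paragraph 11)? yes] → not satisfied.

Designated Incident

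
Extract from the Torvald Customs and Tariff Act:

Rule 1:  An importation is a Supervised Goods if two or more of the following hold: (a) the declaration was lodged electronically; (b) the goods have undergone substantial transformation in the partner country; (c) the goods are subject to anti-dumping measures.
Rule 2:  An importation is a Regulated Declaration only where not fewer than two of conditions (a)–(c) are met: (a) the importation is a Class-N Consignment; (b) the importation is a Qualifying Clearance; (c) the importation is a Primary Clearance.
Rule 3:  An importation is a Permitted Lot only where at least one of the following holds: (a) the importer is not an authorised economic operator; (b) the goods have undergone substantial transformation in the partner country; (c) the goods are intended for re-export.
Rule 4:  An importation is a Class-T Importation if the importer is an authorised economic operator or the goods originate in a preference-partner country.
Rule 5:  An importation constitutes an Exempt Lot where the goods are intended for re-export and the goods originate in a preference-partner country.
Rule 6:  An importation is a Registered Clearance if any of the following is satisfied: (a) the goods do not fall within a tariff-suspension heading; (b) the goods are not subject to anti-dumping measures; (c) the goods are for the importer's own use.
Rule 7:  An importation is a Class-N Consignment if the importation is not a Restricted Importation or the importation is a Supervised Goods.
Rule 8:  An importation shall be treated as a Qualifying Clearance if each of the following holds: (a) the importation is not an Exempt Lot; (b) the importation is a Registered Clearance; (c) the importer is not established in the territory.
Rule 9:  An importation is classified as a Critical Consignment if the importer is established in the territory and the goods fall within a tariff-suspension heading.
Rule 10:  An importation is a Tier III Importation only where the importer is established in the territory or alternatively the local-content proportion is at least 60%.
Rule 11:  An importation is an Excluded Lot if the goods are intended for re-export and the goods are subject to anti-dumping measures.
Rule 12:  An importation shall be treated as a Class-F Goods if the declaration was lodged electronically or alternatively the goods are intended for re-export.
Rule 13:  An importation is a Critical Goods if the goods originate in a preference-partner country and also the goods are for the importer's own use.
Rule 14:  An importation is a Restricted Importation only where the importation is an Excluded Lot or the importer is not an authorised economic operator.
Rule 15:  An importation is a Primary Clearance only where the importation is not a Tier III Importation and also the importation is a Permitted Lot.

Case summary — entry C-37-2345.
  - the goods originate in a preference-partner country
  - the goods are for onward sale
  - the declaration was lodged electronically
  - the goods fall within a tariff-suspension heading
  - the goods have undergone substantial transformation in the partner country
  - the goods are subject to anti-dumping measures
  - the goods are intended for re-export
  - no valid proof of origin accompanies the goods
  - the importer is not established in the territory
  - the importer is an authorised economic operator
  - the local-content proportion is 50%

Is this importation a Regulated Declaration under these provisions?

rule 11 — Excluded Lot: [the goods are intended for re-export? yes] AND [the goods are subject to anti-dumping measures? yes] → satisfied.
rule 14 — Restricted Importation: [Excluded Lot (rule 11)? yes] OR [the importer is not an authorised economic operator? no] → satisfied.
rule 1 — Supervised Goods: the declaration was lodged electronically? yes; the goods have undergone substantial transformation in the partner country? yes; the goods are subject to anti-dumping measures? yes — 3 of 3 hold (need ≥2) → satisfied.
rule 7 — Class-N Consignment: [not a Restricted Importation (rule 14)? no] OR [Supervised Goods (rule 1)? yes] → satisfied.
rule 5 — Exempt Lot: [the goods are intended for re-export? yes] AND [the goods originate in a preference-partner country? yes] → satisfied.
rule 6 — Registered Clearance: [the goods do not fall within a tariff-suspension heading? no] OR [the goods are not subject to anti-dumping measures? no] OR [the goods are for the importer's own use? no] → not satisfied.
rule 8 — Qualifying Clearance: [not an Exempt Lot (rule 5)? no] AND [Registered Clearance (rule 6)? no] AND [the importer is not established in the territory? yes] → not satisfied.
rule 10 — Tier III Importation: [the importer is established in the territory? no] OR [local-content proportion: 50% ≥ 60%? no] → not satisfied.
rule 3 — Permitted Lot: [the importer is not an authorised economic operator? no] OR [the goods have undergone substantial transformation in the partner country? yes] OR [the goods are intended for re-export? yes] → satisfied.
rule 15 — Primary Clearance: [not a Tier III Importation (rule 10)? yes] AND [Permitted Lot (rule 3)? yes] → satisfied.
rule 2 — Regulated Declaration: Class-N Consignment (rule 7)? yes; Qualifying Clearance (rule 8)? no; Primary Clearance (rule 15)? yes — 2 of 3 hold (need ≥2) → satisfied.

Yes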